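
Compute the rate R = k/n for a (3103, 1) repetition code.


Rate = k/n = 1/3103

1/3103


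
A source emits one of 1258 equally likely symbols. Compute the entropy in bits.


H = log2(n) = log2(1258) = 10.2969

10.2969 bits


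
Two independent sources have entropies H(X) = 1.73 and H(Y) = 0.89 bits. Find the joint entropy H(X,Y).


For independent variables, H(X,Y) = H(X) + H(Y) = 1.73 + 0.89 = 2.62

2.62 bits


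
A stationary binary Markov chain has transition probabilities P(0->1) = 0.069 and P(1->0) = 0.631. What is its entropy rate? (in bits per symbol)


Stationary distribution: pi_0 = p10/(p01+p10) = 0.9014, pi_1 = 0.0986. Entropy rate H' = pi_0*H(p01) + pi_1*H(p10) = 0.9014*0.3622 + 0.0986*0.9499 = 0.4201

0.4201 bits/symbol


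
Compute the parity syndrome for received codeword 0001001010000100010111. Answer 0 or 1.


Syndrome = XOR of all bits = 0 XOR 0 XOR 0 XOR 1 XOR 0 XOR 0 XOR 1 XOR 0 XOR 1 XOR 0 XOR 0 XOR 0 XOR 0 XOR 1 XOR 0 XOR 0 XOR 0 XOR 1 XOR 0 XOR 1 XOR 1 XOR 1 = 0

0


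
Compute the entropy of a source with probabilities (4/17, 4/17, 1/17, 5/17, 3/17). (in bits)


H = -sum(p_i * log2(p_i)). Terms: -(4/17)*log2(4/17) = 0.491168; -(4/17)*log2(4/17) = 0.491168; -(1/17)*log2(1/17) = 0.240439; -(5/17)*log2(5/17) = 0.519275; -(3/17)*log2(3/17) = 0.441618. H = 0.491168 + 0.491168 + 0.240439 + 0.519275 + 0.441618 = 2.1837

2.1837 bits


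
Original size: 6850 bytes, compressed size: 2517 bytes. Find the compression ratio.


Ratio = original / compressed = 6850 / 2517 = 2.7215

2.7215


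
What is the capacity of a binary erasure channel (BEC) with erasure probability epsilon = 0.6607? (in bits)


C = 1 - epsilon = 1 - 0.6607 = 0.3393

0.3393 bits


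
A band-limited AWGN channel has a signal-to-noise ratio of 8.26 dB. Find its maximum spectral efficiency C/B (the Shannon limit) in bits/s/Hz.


SNR_linear = 10^(8.26/10) = 6.6988; C/B = log2(1 + SNR_linear) = log2(1 + 6.6988) = 2.9446

2.9446 bits/s/Hz


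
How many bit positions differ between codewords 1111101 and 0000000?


Count differing positions: ^ ^ ^ ^ ^ . ^ = 6 differences

6


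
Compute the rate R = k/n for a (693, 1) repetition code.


Rate = k/n = 1/693

1/693


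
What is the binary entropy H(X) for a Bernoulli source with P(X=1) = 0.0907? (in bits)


H = -p*log2(p) - (1-p)*log2(1-p). -0.0907*log2(0.0907) = 0.314072; -0.9093*log2(0.9093) = 0.124730. H = 0.314072 + 0.124730 = 0.4388

0.4388 bits


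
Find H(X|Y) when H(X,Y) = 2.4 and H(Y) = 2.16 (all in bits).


H(X|Y) = H(X,Y) - H(Y) = 2.4 - 2.16 = 0.24

0.24 bits


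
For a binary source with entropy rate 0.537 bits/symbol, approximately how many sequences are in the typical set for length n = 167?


log2|A_typical| = nH = 167 * 0.537 = 89.679, so |A_typical| ~ 2^89.679 = 9.910e+26

9.910e+26


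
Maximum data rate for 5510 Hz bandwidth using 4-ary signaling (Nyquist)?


Rate = 2 * B * log2(M) = 2 * 5510 * 2.0 = 22040.0

22040.0 bps


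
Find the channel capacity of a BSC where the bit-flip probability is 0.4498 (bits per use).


H(p) = -p*log2(p) - (1-p)*log2(1-p) = -0.4498*log2(0.4498) - 0.5502*log2(0.5502) = 0.518459 + 0.474257 = 0.9927. C = 1 - H(p) = 1 - 0.9927 = 0.0073

0.0073 bits


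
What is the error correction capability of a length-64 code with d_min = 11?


Correction capability = floor((d-1)/2) = floor((11-1)/2) = 5

5 errors


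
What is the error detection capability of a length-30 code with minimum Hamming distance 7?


Detection capability = d_min - 1 = 7 - 1 = 6

6 errors


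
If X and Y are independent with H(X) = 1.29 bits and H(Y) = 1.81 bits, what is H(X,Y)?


For independent variables, H(X,Y) = H(X) + H(Y) = 1.29 + 1.81 = 3.1

3.1 bits


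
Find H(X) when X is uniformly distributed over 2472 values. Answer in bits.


H = log2(n) = log2(2472) = 11.2715

11.2715 bits


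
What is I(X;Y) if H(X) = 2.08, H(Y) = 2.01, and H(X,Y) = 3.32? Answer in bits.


I(X;Y) = H(X) + H(Y) - H(X,Y) = 2.08 + 2.01 - 3.32 = 0.77

0.77 bits


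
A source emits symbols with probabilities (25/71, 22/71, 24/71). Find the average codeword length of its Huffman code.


Huffman construction (repeatedly merge the two least-probable nodes; each merge adds 1 bit to every symbol beneath it): 22/71 + 24/71 = 46/71; 25/71 + 46/71 = 1. Resulting codeword lengths (in the order the probabilities were given): (1, 2, 2). L_avg = sum(p_i * l_i) = 25/71*1 + 22/71*2 + 24/71*2 = 117/71 = 1.6479

1.6479 bits


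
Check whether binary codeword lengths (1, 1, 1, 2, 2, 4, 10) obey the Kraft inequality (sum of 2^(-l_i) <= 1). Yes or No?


Kraft sum = sum(2^(-l_i)) = 2.0635, need <= 1. Result: violated (a binary prefix-free code with these lengths cannot exist)

No


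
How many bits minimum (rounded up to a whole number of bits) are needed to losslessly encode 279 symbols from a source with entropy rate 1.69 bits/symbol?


Minimum bits >= n * H = 279 * 1.69 = 471.51, rounded up to a whole number of bits = 472

472 bits


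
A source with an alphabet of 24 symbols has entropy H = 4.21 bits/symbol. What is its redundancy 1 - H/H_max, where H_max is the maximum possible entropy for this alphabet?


H_max = log2(K) = log2(24) = 4.585 bits/symbol. Redundancy = 1 - H/H_max = 1 - 4.21/4.585 = 1 - 0.9182 = 0.0818

0.0818


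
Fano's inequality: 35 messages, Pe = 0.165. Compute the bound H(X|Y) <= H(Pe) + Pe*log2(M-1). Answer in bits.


H(Pe) = -Pe*log2(Pe) - (1-Pe)*log2(1-Pe) = -0.165*log2(0.165) - 0.835*log2(0.835) = 0.428911 + 0.217227 = 0.6461. Pe*log2(M-1) = 0.165*log2(34) = 0.839431. Bound = H(Pe) + Pe*log2(M-1) = 0.428911 + 0.217227 + 0.839431 = 1.4856

1.4856 bits


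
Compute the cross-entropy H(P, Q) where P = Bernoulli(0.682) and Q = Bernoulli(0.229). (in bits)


H(P,Q) = -p*log2(q) - (1-p)*log2(1-q). -0.682*log2(0.229) = 1.450328; -0.318*log2(0.771) = 0.119313. H(P,Q) = 1.450328 + 0.119313 = 1.5696

1.5696 bits


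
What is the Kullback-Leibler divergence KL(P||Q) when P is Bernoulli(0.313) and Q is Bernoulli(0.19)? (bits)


KL = p*log2(p/q) + (1-p)*log2((1-p)/(1-q)) = 0.313*log2(0.313/0.19) + 0.687*log2(0.687/0.81) = 0.0622

0.0622 bits


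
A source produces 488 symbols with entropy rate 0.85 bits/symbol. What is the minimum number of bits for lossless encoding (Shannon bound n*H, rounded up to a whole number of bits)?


Minimum bits >= n * H = 488 * 0.85 = 414.8, rounded up to a whole number of bits = 415

415 bits


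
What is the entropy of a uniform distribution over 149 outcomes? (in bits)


H = log2(n) = log2(149) = 7.2192

7.2192 bits


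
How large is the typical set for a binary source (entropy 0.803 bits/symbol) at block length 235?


log2|A_typical| = nH = 235 * 0.803 = 188.705, so |A_typical| ~ 2^188.705 = 6.395e+56

6.395e+56


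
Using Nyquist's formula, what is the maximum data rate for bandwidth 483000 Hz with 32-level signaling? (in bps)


Rate = 2 * B * log2(M) = 2 * 483000 * 5.0 = 4830000.0

4830000.0 bps


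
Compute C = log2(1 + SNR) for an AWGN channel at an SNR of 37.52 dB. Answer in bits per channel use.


SNR_linear = 10^(37.52/10) = 5649.3697; C = log2(1 + SNR_linear) = log2(1 + 5649.3697) = 12.4641

12.4641 bits/channel use


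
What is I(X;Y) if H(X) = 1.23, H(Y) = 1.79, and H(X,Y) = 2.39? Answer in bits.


I(X;Y) = H(X) + H(Y) - H(X,Y) = 1.23 + 1.79 - 2.39 = 0.63

0.63 bits


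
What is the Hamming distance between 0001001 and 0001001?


Count differing positions: . . . . . . . = 0 differences

0


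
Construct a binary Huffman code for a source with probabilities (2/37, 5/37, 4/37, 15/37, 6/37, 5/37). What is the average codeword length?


Huffman construction (repeatedly merge the two least-probable nodes; each merge adds 1 bit to every symbol beneath it): 2/37 + 4/37 = 6/37; 5/37 + 5/37 = 10/37; 6/37 + 6/37 = 12/37; 10/37 + 12/37 = 22/37; 15/37 + 22/37 = 1. Resulting codeword lengths (in the order the probabilities were given): (4, 3, 4, 1, 3, 3). L_avg = sum(p_i * l_i) = 2/37*4 + 5/37*3 + 4/37*4 + 15/37*1 + 6/37*3 + 5/37*3 = 87/37 = 2.3514

2.3514 bits


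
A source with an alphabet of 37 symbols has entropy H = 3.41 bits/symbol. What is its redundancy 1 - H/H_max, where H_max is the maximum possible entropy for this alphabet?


H_max = log2(K) = log2(37) = 5.2095 bits/symbol. Redundancy = 1 - H/H_max = 1 - 3.41/5.2095 = 1 - 0.6546 = 0.3454

0.3454


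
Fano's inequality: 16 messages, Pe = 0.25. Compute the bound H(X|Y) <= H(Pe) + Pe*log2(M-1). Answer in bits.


H(Pe) = -Pe*log2(Pe) - (1-Pe)*log2(1-Pe) = -0.25*log2(0.25) - 0.75*log2(0.75) = 0.500000 + 0.311278 = 0.8113. Pe*log2(M-1) = 0.25*log2(15) = 0.976723. Bound = H(Pe) + Pe*log2(M-1) = 0.500000 + 0.311278 + 0.976723 = 1.788

1.788 bits


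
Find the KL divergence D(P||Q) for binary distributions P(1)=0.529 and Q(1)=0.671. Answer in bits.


KL = p*log2(p/q) + (1-p)*log2((1-p)/(1-q)) = 0.529*log2(0.529/0.671) + 0.471*log2(0.471/0.329) = 0.0623

0.0623 bits


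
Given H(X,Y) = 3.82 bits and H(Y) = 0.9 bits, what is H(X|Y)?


H(X|Y) = H(X,Y) - H(Y) = 3.82 - 0.9 = 2.92

2.92 bits


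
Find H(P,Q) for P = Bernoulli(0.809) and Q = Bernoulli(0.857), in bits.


H(P,Q) = -p*log2(q) - (1-p)*log2(1-q). -0.809*log2(0.857) = 0.180110; -0.191*log2(0.143) = 0.535929. H(P,Q) = 0.180110 + 0.535929 = 0.716

0.716 bits


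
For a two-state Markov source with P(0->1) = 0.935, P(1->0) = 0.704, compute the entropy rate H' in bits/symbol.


Stationary distribution: pi_0 = p10/(p01+p10) = 0.4295, pi_1 = 0.5705. Entropy rate H' = pi_0*H(p01) + pi_1*H(p10) = 0.4295*0.347 + 0.5705*0.8763 = 0.649

0.649 bits/symbol


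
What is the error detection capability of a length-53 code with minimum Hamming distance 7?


Detection capability = d_min - 1 = 7 - 1 = 6

6 errors


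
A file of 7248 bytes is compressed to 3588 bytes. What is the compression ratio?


Ratio = original / compressed = 7248 / 3588 = 2.0201

2.0201


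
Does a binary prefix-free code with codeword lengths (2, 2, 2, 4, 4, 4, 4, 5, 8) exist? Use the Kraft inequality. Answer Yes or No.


Kraft sum = sum(2^(-l_i)) = 1.0352, need <= 1. Result: violated (a binary prefix-free code with these lengths cannot exist)

No


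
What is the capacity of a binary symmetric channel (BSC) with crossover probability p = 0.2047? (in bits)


H(p) = -p*log2(p) - (1-p)*log2(1-p) = -0.2047*log2(0.2047) - 0.7953*log2(0.7953) = 0.468439 + 0.262790 = 0.7312. C = 1 - H(p) = 1 - 0.7312 = 0.2688

0.2688 bits


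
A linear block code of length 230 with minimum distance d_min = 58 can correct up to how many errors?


Correction capability = floor((d-1)/2) = floor((58-1)/2) = 28

28 errors


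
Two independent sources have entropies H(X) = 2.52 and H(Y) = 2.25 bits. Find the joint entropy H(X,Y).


For independent variables, H(X,Y) = H(X) + H(Y) = 2.52 + 2.25 = 4.77

4.77 bits


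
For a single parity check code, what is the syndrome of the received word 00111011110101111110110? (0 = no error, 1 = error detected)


Syndrome = XOR of all bits = 0 XOR 0 XOR 1 XOR 1 XOR 1 XOR 0 XOR 1 XOR 1 XOR 1 XOR 1 XOR 0 XOR 1 XOR 0 XOR 1 XOR 1 XOR 1 XOR 1 XOR 1 XOR 1 XOR 0 XOR 1 XOR 1 XOR 0 = 0

0


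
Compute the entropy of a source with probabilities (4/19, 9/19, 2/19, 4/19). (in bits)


H = -sum(p_i * log2(p_i)). Terms: -(4/19)*log2(4/19) = 0.473248; -(9/19)*log2(9/19) = 0.510633; -(2/19)*log2(2/19) = 0.341887; -(4/19)*log2(4/19) = 0.473248. H = 0.473248 + 0.510633 + 0.341887 + 0.473248 = 1.799

1.799 bits


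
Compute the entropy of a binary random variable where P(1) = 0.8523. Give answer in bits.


H = -p*log2(p) - (1-p)*log2(1-p). -0.8523*log2(0.8523) = 0.196512; -0.1477*log2(0.1477) = 0.407542. H = 0.196512 + 0.407542 = 0.6041

0.6041 bits


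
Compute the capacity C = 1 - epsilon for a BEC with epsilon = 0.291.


C = 1 - epsilon = 1 - 0.291 = 0.709

0.709 bits


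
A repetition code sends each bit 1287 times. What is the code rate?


Rate = k/n = 1/1287

1/1287


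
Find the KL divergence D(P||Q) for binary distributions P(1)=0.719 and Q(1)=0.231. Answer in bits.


KL = p*log2(p/q) + (1-p)*log2((1-p)/(1-q)) = 0.719*log2(0.719/0.231) + 0.281*log2(0.281/0.769) = 0.7697

0.7697 bits


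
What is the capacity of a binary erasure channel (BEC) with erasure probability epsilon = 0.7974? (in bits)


C = 1 - epsilon = 1 - 0.7974 = 0.2026

0.2026 bits


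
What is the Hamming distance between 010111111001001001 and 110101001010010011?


Count differing positions: ^ . . . ^ . ^ ^ . . ^ ^ . ^ ^ . ^ . = 9 differences

9


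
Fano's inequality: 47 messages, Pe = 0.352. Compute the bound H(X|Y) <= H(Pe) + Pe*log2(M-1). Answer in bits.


H(Pe) = -Pe*log2(Pe) - (1-Pe)*log2(1-Pe) = -0.352*log2(0.352) - 0.648*log2(0.648) = 0.530236 + 0.405605 = 0.9358. Pe*log2(M-1) = 0.352*log2(46) = 1.944294. Bound = H(Pe) + Pe*log2(M-1) = 0.530236 + 0.405605 + 1.944294 = 2.8801

2.8801 bits


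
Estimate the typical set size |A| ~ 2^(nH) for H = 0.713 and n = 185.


log2|A_typical| = nH = 185 * 0.713 = 131.905, so |A_typical| ~ 2^131.905 = 5.098e+39

5.098e+39


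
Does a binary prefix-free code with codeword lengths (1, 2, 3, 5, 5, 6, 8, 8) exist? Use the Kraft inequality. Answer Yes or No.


Kraft sum = sum(2^(-l_i)) = 0.9609, need <= 1. Result: satisfied (a binary prefix-free code with these lengths exists)

Yes


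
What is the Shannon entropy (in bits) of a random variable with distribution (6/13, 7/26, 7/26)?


H = -sum(p_i * log2(p_i)). Terms: -(6/13)*log2(6/13) = 0.514836; -(7/26)*log2(7/26) = 0.509677; -(7/26)*log2(7/26) = 0.509677. H = 0.514836 + 0.509677 + 0.509677 = 1.5342

1.5342 bits


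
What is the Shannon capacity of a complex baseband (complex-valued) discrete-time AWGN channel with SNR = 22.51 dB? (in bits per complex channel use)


SNR_linear = 10^(22.51/10) = 178.2379; C = log2(1 + SNR_linear) = log2(1 + 178.2379) = 7.4857

7.4857 bits/channel use


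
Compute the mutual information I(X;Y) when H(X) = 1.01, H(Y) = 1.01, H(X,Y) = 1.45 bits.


I(X;Y) = H(X) + H(Y) - H(X,Y) = 1.01 + 1.01 - 1.45 = 0.57

0.57 bits


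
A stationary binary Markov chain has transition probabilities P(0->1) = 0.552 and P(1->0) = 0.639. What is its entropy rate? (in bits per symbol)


Stationary distribution: pi_0 = p10/(p01+p10) = 0.5365, pi_1 = 0.4635. Entropy rate H' = pi_0*H(p01) + pi_1*H(p10) = 0.5365*0.9922 + 0.4635*0.9435 = 0.9696

0.9696 bits/symbol


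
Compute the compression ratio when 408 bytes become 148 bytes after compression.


Ratio = original / compressed = 408 / 148 = 2.7568

2.7568


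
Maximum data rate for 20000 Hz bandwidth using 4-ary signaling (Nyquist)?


Rate = 2 * B * log2(M) = 2 * 20000 * 2.0 = 80000.0

80000.0 bps


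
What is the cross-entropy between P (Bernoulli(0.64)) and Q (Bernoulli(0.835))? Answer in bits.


H(P,Q) = -p*log2(q) - (1-p)*log2(1-q). -0.64*log2(0.835) = 0.166497; -0.36*log2(0.165) = 0.935806. H(P,Q) = 0.166497 + 0.935806 = 1.1023

1.1023 bits


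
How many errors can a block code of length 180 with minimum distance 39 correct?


Correction capability = floor((d-1)/2) = floor((39-1)/2) = 19

19 errors


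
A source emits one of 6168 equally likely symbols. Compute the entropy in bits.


H = log2(n) = log2(6168) = 12.5906

12.5906 bits


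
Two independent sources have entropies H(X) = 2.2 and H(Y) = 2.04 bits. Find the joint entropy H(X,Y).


For independent variables, H(X,Y) = H(X) + H(Y) = 2.2 + 2.04 = 4.24

4.24 bits


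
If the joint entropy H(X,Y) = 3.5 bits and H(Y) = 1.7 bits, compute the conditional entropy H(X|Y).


H(X|Y) = H(X,Y) - H(Y) = 3.5 - 1.7 = 1.8

1.8 bits


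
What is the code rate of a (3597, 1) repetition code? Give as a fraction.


Rate = k/n = 1/3597

1/3597


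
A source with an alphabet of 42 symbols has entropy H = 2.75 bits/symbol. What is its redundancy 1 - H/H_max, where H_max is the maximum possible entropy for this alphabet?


H_max = log2(K) = log2(42) = 5.3923 bits/symbol. Redundancy = 1 - H/H_max = 1 - 2.75/5.3923 = 1 - 0.51 = 0.49

0.49


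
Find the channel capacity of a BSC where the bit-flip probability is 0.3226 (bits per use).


H(p) = -p*log2(p) - (1-p)*log2(1-p) = -0.3226*log2(0.3226) - 0.6774*log2(0.6774) = 0.526542 + 0.380645 = 0.9072. C = 1 - H(p) = 1 - 0.9072 = 0.0928

0.0928 bits


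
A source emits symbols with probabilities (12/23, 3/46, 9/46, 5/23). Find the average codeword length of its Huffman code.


Huffman construction (repeatedly merge the two least-probable nodes; each merge adds 1 bit to every symbol beneath it): 3/46 + 9/46 = 6/23; 5/23 + 6/23 = 11/23; 11/23 + 12/23 = 1. Resulting codeword lengths (in the order the probabilities were given): (1, 3, 3, 2). L_avg = sum(p_i * l_i) = 12/23*1 + 3/46*3 + 9/46*3 + 5/23*2 = 40/23 = 1.7391

1.7391 bits


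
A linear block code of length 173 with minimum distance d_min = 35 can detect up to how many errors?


Detection capability = d_min - 1 = 35 - 1 = 34

34 errors


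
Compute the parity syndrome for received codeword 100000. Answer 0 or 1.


Syndrome = XOR of all bits = 1 XOR 0 XOR 0 XOR 0 XOR 0 XOR 0 = 1

1


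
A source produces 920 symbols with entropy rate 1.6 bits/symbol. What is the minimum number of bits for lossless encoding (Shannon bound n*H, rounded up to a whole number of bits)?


Minimum bits >= n * H = 920 * 1.6 = 1472.0, rounded up to a whole number of bits = 1472

1472 bits


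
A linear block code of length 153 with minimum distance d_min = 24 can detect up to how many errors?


Detection capability = d_min - 1 = 24 - 1 = 23

23 errors


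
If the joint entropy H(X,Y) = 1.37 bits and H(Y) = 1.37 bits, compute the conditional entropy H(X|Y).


H(X|Y) = H(X,Y) - H(Y) = 1.37 - 1.37 = 0.0

0.0 bits


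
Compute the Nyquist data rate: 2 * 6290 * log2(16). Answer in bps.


Rate = 2 * B * log2(M) = 2 * 6290 * 4.0 = 50320.0

50320.0 bps


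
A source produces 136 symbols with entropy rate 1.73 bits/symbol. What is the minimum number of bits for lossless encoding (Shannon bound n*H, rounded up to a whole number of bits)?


Minimum bits >= n * H = 136 * 1.73 = 235.28, rounded up to a whole number of bits = 236

236 bits


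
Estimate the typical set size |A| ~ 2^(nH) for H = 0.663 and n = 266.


log2|A_typical| = nH = 266 * 0.663 = 176.358, so |A_typical| ~ 2^176.358 = 1.228e+53

1.228e+53


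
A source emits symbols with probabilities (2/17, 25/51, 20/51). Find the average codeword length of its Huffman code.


Huffman construction (repeatedly merge the two least-probable nodes; each merge adds 1 bit to every symbol beneath it): 2/17 + 20/51 = 26/51; 25/51 + 26/51 = 1. Resulting codeword lengths (in the order the probabilities were given): (2, 1, 2). L_avg = sum(p_i * l_i) = 2/17*2 + 25/51*1 + 20/51*2 = 77/51 = 1.5098

1.5098 bits


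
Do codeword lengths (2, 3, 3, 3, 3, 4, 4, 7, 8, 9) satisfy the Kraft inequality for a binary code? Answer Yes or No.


Kraft sum = sum(2^(-l_i)) = 0.8887, need <= 1. Result: satisfied (a binary prefix-free code with these lengths exists)

Yes


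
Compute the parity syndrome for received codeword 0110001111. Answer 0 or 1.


Syndrome = XOR of all bits = 0 XOR 1 XOR 1 XOR 0 XOR 0 XOR 0 XOR 1 XOR 1 XOR 1 XOR 1 = 0

0


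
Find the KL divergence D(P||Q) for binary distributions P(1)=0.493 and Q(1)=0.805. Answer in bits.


KL = p*log2(p/q) + (1-p)*log2((1-p)/(1-q)) = 0.493*log2(0.493/0.805) + 0.507*log2(0.507/0.195) = 0.3502

0.3502 bits


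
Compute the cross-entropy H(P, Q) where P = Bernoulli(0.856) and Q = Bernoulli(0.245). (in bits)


H(P,Q) = -p*log2(q) - (1-p)*log2(1-q). -0.856*log2(0.245) = 1.736949; -0.144*log2(0.755) = 0.058385. H(P,Q) = 1.736949 + 0.058385 = 1.7953

1.7953 bits


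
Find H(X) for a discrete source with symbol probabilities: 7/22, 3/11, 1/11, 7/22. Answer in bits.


H = -sum(p_i * log2(p_i)). Terms: -(7/22)*log2(7/22) = 0.525661; -(3/11)*log2(3/11) = 0.511219; -(1/11)*log2(1/11) = 0.314494; -(7/22)*log2(7/22) = 0.525661. H = 0.525661 + 0.511219 + 0.314494 + 0.525661 = 1.877

1.877 bits


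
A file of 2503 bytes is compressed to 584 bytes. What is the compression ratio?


Ratio = original / compressed = 2503 / 584 = 4.286

4.286


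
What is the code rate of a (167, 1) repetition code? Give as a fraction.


Rate = k/n = 1/167

1/167


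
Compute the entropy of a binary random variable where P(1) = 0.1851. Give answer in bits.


H = -p*log2(p) - (1-p)*log2(1-p). -0.1851*log2(0.1851) = 0.450464; -0.8149*log2(0.8149) = 0.240644. H = 0.450464 + 0.240644 = 0.6911

0.6911 bits


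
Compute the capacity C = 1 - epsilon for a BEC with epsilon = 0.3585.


C = 1 - epsilon = 1 - 0.3585 = 0.6415

0.6415 bits


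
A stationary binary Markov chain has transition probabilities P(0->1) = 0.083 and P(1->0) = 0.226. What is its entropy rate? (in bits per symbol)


Stationary distribution: pi_0 = p10/(p01+p10) = 0.7314, pi_1 = 0.2686. Entropy rate H' = pi_0*H(p01) + pi_1*H(p10) = 0.7314*0.4127 + 0.2686*0.771 = 0.5089

0.5089 bits/symbol


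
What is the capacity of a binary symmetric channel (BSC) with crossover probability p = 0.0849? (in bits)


H(p) = -p*log2(p) - (1-p)*log2(1-p) = -0.0849*log2(0.0849) - 0.9151*log2(0.9151) = 0.302082 + 0.117132 = 0.4192. C = 1 - H(p) = 1 - 0.4192 = 0.5808

0.5808 bits


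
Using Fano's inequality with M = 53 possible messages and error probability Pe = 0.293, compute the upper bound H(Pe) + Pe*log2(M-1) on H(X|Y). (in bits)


H(Pe) = -Pe*log2(Pe) - (1-Pe)*log2(1-Pe) = -0.293*log2(0.293) - 0.707*log2(0.707) = 0.518911 + 0.353654 = 0.8726. Pe*log2(M-1) = 0.293*log2(52) = 1.670229. Bound = H(Pe) + Pe*log2(M-1) = 0.518911 + 0.353654 + 1.670229 = 2.5428

2.5428 bits


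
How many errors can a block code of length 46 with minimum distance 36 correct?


Correction capability = floor((d-1)/2) = floor((36-1)/2) = 17

17 errors


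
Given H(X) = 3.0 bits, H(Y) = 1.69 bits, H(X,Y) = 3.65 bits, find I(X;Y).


I(X;Y) = H(X) + H(Y) - H(X,Y) = 3.0 + 1.69 - 3.65 = 1.04

1.04 bits


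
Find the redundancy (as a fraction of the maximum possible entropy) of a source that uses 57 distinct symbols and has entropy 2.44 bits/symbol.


H_max = log2(K) = log2(57) = 5.8329 bits/symbol. Redundancy = 1 - H/H_max = 1 - 2.44/5.8329 = 1 - 0.4183 = 0.5817

0.5817


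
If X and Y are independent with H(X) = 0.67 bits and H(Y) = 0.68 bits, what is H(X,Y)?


For independent variables, H(X,Y) = H(X) + H(Y) = 0.67 + 0.68 = 1.35

1.35 bits


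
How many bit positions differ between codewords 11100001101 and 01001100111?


Count differing positions: ^ . ^ . ^ ^ . ^ . ^ . = 6 differences

6


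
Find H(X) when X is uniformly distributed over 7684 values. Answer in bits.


H = log2(n) = log2(7684) = 12.9076

12.9076 bits


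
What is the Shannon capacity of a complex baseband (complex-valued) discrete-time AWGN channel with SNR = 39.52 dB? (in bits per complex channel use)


SNR_linear = 10^(39.52/10) = 8953.6477; C = log2(1 + SNR_linear) = log2(1 + 8953.6477) = 13.1284

13.1284 bits/channel use


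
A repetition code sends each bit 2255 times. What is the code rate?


Rate = k/n = 1/2255

1/2255


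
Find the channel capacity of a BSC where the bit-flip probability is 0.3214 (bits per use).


H(p) = -p*log2(p) - (1-p)*log2(1-p) = -0.3214*log2(0.3214) - 0.6786*log2(0.6786) = 0.526311 + 0.379586 = 0.9059. C = 1 - H(p) = 1 - 0.9059 = 0.0941

0.0941 bits


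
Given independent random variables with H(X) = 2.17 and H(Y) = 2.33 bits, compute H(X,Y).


For independent variables, H(X,Y) = H(X) + H(Y) = 2.17 + 2.33 = 4.5

4.5 bits


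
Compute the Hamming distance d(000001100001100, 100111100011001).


Count differing positions: ^ . . ^ ^ . . . . . ^ . ^ . ^ = 6 differences

6


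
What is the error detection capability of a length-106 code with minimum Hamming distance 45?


Detection capability = d_min - 1 = 45 - 1 = 44

44 errors


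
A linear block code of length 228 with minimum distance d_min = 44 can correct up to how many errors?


Correction capability = floor((d-1)/2) = floor((44-1)/2) = 21

21 errors


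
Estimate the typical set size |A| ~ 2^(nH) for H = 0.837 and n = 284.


log2|A_typical| = nH = 284 * 0.837 = 237.708, so |A_typical| ~ 2^237.708 = 3.608e+71

3.608e+71


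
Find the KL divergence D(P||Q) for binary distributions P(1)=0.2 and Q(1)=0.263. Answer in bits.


KL = p*log2(p/q) + (1-p)*log2((1-p)/(1-q)) = 0.2*log2(0.2/0.263) + 0.8*log2(0.8/0.737) = 0.0157

0.0157 bits


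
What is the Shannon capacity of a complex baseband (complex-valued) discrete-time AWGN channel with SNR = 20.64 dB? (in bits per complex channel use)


SNR_linear = 10^(20.64/10) = 115.8777; C = log2(1 + SNR_linear) = log2(1 + 115.8777) = 6.8689

6.8689 bits/channel use


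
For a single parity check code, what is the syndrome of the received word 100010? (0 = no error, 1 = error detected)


Syndrome = XOR of all bits = 1 XOR 0 XOR 0 XOR 0 XOR 1 XOR 0 = 0

0


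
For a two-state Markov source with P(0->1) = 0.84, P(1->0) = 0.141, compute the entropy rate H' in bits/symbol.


Stationary distribution: pi_0 = p10/(p01+p10) = 0.1437, pi_1 = 0.8563. Entropy rate H' = pi_0*H(p01) + pi_1*H(p10) = 0.1437*0.6343 + 0.8563*0.5869 = 0.5937

0.5937 bits/symbol


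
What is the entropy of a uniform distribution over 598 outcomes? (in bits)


H = log2(n) = log2(598) = 9.224

9.224 bits


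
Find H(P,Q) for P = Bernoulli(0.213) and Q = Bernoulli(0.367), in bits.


H(P,Q) = -p*log2(q) - (1-p)*log2(1-q). -0.213*log2(0.367) = 0.308030; -0.787*log2(0.633) = 0.519202. H(P,Q) = 0.308030 + 0.519202 = 0.8272

0.8272 bits


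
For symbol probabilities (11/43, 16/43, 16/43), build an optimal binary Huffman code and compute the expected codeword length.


Huffman construction (repeatedly merge the two least-probable nodes; each merge adds 1 bit to every symbol beneath it): 11/43 + 16/43 = 27/43; 16/43 + 27/43 = 1. Resulting codeword lengths (in the order the probabilities were given): (2, 2, 1). L_avg = sum(p_i * l_i) = 11/43*2 + 16/43*2 + 16/43*1 = 70/43 = 1.6279

1.6279 bits


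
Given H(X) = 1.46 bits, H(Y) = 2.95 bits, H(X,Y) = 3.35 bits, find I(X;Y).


I(X;Y) = H(X) + H(Y) - H(X,Y) = 1.46 + 2.95 - 3.35 = 1.06

1.06 bits


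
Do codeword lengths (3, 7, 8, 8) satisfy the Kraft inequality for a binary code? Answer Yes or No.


Kraft sum = sum(2^(-l_i)) = 0.1406, need <= 1. Result: satisfied (a binary prefix-free code with these lengths exists)

Yes


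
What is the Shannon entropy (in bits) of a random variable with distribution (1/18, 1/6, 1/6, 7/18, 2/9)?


H = -sum(p_i * log2(p_i)). Terms: -(1/18)*log2(1/18) = 0.231663; -(1/6)*log2(1/6) = 0.430827; -(1/6)*log2(1/6) = 0.430827; -(7/18)*log2(7/18) = 0.529888; -(2/9)*log2(2/9) = 0.482206. H = 0.231663 + 0.430827 + 0.430827 + 0.529888 + 0.482206 = 2.1054

2.1054 bits


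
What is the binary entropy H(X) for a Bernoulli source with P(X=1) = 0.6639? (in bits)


H = -p*log2(p) - (1-p)*log2(1-p). -0.6639*log2(0.6639) = 0.392340; -0.3361*log2(0.3361) = 0.528698. H = 0.392340 + 0.528698 = 0.921

0.921 bits


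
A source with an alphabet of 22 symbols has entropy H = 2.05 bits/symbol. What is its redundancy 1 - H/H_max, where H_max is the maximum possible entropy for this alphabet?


H_max = log2(K) = log2(22) = 4.4594 bits/symbol. Redundancy = 1 - H/H_max = 1 - 2.05/4.4594 = 1 - 0.4597 = 0.5403

0.5403


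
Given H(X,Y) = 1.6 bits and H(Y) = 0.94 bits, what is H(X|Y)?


H(X|Y) = H(X,Y) - H(Y) = 1.6 - 0.94 = 0.66

0.66 bits


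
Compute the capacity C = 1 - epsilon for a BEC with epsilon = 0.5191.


C = 1 - epsilon = 1 - 0.5191 = 0.4809

0.4809 bits


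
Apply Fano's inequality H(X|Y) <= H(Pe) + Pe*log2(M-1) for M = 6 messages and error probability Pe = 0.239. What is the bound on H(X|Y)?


H(Pe) = -Pe*log2(Pe) - (1-Pe)*log2(1-Pe) = -0.239*log2(0.239) - 0.761*log2(0.761) = 0.493515 + 0.299858 = 0.7934. Pe*log2(M-1) = 0.239*log2(5) = 0.554941. Bound = H(Pe) + Pe*log2(M-1) = 0.493515 + 0.299858 + 0.554941 = 1.3483

1.3483 bits


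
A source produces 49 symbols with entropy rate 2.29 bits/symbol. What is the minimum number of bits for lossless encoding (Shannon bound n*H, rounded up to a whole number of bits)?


Minimum bits >= n * H = 49 * 2.29 = 112.21, rounded up to a whole number of bits = 113

113 bits


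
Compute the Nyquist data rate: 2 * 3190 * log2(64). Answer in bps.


Rate = 2 * B * log2(M) = 2 * 3190 * 6.0 = 38280.0

38280.0 bps


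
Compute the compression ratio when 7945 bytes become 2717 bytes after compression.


Ratio = original / compressed = 7945 / 2717 = 2.9242

2.9242


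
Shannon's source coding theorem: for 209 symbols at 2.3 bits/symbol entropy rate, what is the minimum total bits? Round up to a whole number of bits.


Minimum bits >= n * H = 209 * 2.3 = 480.7, rounded up to a whole number of bits = 481

481 bits


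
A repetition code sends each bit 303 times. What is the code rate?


Rate = k/n = 1/303

1/303


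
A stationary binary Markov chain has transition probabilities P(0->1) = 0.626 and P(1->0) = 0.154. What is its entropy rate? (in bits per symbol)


Stationary distribution: pi_0 = p10/(p01+p10) = 0.1974, pi_1 = 0.8026. Entropy rate H' = pi_0*H(p01) + pi_1*H(p10) = 0.1974*0.9537 + 0.8026*0.6198 = 0.6857

0.6857 bits/symbol


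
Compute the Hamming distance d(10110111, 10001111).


Count differing positions: . . ^ ^ ^ . . . = 3 differences

3


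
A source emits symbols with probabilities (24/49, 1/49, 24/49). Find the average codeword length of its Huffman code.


Huffman construction (repeatedly merge the two least-probable nodes; each merge adds 1 bit to every symbol beneath it): 1/49 + 24/49 = 25/49; 24/49 + 25/49 = 1. Resulting codeword lengths (in the order the probabilities were given): (2, 2, 1). L_avg = sum(p_i * l_i) = 24/49*2 + 1/49*2 + 24/49*1 = 74/49 = 1.5102

1.5102 bits


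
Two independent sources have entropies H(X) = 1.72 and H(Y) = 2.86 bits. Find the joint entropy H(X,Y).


For independent variables, H(X,Y) = H(X) + H(Y) = 1.72 + 2.86 = 4.58

4.58 bits


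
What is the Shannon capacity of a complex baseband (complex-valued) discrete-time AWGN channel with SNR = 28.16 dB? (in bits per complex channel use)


SNR_linear = 10^(28.16/10) = 654.6362; C = log2(1 + SNR_linear) = log2(1 + 654.6362) = 9.3568

9.3568 bits/channel use


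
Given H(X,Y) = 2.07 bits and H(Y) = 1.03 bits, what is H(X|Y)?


H(X|Y) = H(X,Y) - H(Y) = 2.07 - 1.03 = 1.04

1.04 bits


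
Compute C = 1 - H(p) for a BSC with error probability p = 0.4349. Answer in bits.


H(p) = -p*log2(p) - (1-p)*log2(1-p) = -0.4349*log2(0.4349) - 0.5651*log2(0.5651) = 0.522421 + 0.465316 = 0.9877. C = 1 - H(p) = 1 - 0.9877 = 0.0123

0.0123 bits


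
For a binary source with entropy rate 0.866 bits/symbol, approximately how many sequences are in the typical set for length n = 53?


log2|A_typical| = nH = 53 * 0.866 = 45.898, so |A_typical| ~ 2^45.898 = 6.557e+13

6.557e+13


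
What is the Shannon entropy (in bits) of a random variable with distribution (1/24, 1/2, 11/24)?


H = -sum(p_i * log2(p_i)). Terms: -(1/24)*log2(1/24) = 0.191040; -(1/2)*log2(1/2) = 0.500000; -(11/24)*log2(11/24) = 0.515868. H = 0.191040 + 0.500000 + 0.515868 = 1.2069

1.2069 bits


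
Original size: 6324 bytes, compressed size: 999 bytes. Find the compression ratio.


Ratio = original / compressed = 6324 / 999 = 6.3303

6.3303


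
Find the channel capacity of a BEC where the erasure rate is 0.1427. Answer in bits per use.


C = 1 - epsilon = 1 - 0.1427 = 0.8573

0.8573 bits


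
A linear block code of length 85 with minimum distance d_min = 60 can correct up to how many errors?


Correction capability = floor((d-1)/2) = floor((60-1)/2) = 29

29 errors


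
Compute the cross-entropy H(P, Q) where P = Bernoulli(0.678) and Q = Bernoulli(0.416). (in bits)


H(P,Q) = -p*log2(q) - (1-p)*log2(1-q). -0.678*log2(0.416) = 0.857904; -0.322*log2(0.584) = 0.249859. H(P,Q) = 0.857904 + 0.249859 = 1.1078

1.1078 bits


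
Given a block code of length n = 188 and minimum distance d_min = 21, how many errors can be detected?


Detection capability = d_min - 1 = 21 - 1 = 20

20 errors


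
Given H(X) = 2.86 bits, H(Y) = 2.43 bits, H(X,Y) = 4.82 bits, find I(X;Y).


I(X;Y) = H(X) + H(Y) - H(X,Y) = 2.86 + 2.43 - 4.82 = 0.47

0.47 bits


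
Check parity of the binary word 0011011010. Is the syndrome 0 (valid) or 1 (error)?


Syndrome = XOR of all bits = 0 XOR 0 XOR 1 XOR 1 XOR 0 XOR 1 XOR 1 XOR 0 XOR 1 XOR 0 = 1

1


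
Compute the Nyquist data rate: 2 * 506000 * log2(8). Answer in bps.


Rate = 2 * B * log2(M) = 2 * 506000 * 3.0 = 3036000.0

3036000.0 bps


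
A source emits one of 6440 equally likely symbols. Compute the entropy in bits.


H = log2(n) = log2(6440) = 12.6528

12.6528 bits


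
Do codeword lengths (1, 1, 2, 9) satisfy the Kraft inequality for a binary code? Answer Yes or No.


Kraft sum = sum(2^(-l_i)) = 1.252, need <= 1. Result: violated (a binary prefix-free code with these lengths cannot exist)

No


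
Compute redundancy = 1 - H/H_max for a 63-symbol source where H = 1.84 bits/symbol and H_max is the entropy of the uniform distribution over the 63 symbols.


H_max = log2(K) = log2(63) = 5.9773 bits/symbol. Redundancy = 1 - H/H_max = 1 - 1.84/5.9773 = 1 - 0.3078 = 0.6922

0.6922


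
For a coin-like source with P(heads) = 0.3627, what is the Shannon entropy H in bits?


H = -p*log2(p) - (1-p)*log2(1-p). -0.3627*log2(0.3627) = 0.530685; -0.6373*log2(0.6373) = 0.414217. H = 0.530685 + 0.414217 = 0.9449

0.9449 bits


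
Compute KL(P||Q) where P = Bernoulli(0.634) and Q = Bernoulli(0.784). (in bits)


KL = p*log2(p/q) + (1-p)*log2((1-p)/(1-q)) = 0.634*log2(0.634/0.784) + 0.366*log2(0.366/0.216) = 0.0842

0.0842 bits


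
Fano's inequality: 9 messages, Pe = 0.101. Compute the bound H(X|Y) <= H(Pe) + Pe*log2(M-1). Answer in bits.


H(Pe) = -Pe*log2(Pe) - (1-Pe)*log2(1-Pe) = -0.101*log2(0.101) - 0.899*log2(0.899) = 0.334065 + 0.138093 = 0.4722. Pe*log2(M-1) = 0.101*log2(8) = 0.303000. Bound = H(Pe) + Pe*log2(M-1) = 0.334065 + 0.138093 + 0.303000 = 0.7752

0.7752 bits


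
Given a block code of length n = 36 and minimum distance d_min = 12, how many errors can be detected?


Detection capability = d_min - 1 = 12 - 1 = 11

11 errors


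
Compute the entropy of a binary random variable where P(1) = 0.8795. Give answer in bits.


H = -p*log2(p) - (1-p)*log2(1-p). -0.8795*log2(0.8795) = 0.162923; -0.1205*log2(0.1205) = 0.367874. H = 0.162923 + 0.367874 = 0.5308

0.5308 bits


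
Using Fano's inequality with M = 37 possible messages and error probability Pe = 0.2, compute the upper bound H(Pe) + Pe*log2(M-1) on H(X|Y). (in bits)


H(Pe) = -Pe*log2(Pe) - (1-Pe)*log2(1-Pe) = -0.2*log2(0.2) - 0.8*log2(0.8) = 0.464386 + 0.257542 = 0.7219. Pe*log2(M-1) = 0.2*log2(36) = 1.033985. Bound = H(Pe) + Pe*log2(M-1) = 0.464386 + 0.257542 + 1.033985 = 1.7559

1.7559 bits


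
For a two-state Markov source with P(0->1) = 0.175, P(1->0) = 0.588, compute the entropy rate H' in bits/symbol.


Stationary distribution: pi_0 = p10/(p01+p10) = 0.7706, pi_1 = 0.2294. Entropy rate H' = pi_0*H(p01) + pi_1*H(p10) = 0.7706*0.669 + 0.2294*0.9775 = 0.7398

0.7398 bits/symbol


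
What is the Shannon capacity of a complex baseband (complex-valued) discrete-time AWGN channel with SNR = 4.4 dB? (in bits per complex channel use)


SNR_linear = 10^(4.4/10) = 2.7542; C = log2(1 + SNR_linear) = log2(1 + 2.7542) = 1.9085

1.9085 bits/channel use


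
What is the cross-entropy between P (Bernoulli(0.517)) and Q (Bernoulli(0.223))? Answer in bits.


H(P,Q) = -p*log2(q) - (1-p)*log2(1-q). -0.517*log2(0.223) = 1.119245; -0.483*log2(0.777) = 0.175819. H(P,Q) = 1.119245 + 0.175819 = 1.2951

1.2951 bits


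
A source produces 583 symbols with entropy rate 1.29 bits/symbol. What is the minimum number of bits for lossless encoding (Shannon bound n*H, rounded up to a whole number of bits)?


Minimum bits >= n * H = 583 * 1.29 = 752.07, rounded up to a whole number of bits = 753

753 bits


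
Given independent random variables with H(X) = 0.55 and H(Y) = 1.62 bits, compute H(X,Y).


For independent variables, H(X,Y) = H(X) + H(Y) = 0.55 + 1.62 = 2.17

2.17 bits


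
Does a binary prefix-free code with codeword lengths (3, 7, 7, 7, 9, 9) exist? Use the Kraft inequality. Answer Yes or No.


Kraft sum = sum(2^(-l_i)) = 0.1523, need <= 1. Result: satisfied (a binary prefix-free code with these lengths exists)

Yes


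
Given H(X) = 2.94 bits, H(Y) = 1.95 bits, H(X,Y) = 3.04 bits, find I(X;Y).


I(X;Y) = H(X) + H(Y) - H(X,Y) = 2.94 + 1.95 - 3.04 = 1.85

1.85 bits


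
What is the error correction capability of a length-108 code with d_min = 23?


Correction capability = floor((d-1)/2) = floor((23-1)/2) = 11

11 errors


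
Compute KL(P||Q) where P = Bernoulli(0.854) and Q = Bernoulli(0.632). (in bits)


KL = p*log2(p/q) + (1-p)*log2((1-p)/(1-q)) = 0.854*log2(0.854/0.632) + 0.146*log2(0.146/0.368) = 0.1762

0.1762 bits


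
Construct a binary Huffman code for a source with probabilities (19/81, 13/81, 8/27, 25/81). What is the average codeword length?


Huffman construction (repeatedly merge the two least-probable nodes; each merge adds 1 bit to every symbol beneath it): 13/81 + 19/81 = 32/81; 8/27 + 25/81 = 49/81; 32/81 + 49/81 = 1. Resulting codeword lengths (in the order the probabilities were given): (2, 2, 2, 2). L_avg = sum(p_i * l_i) = 19/81*2 + 13/81*2 + 8/27*2 + 25/81*2 = 2

2.0 bits


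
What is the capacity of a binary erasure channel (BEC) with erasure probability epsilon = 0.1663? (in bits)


C = 1 - epsilon = 1 - 0.1663 = 0.8337

0.8337 bits


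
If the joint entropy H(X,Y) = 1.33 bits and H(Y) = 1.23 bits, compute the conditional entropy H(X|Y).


H(X|Y) = H(X,Y) - H(Y) = 1.33 - 1.23 = 0.1

0.1 bits


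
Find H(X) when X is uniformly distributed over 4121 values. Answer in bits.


H = log2(n) = log2(4121) = 12.0088

12.0088 bits


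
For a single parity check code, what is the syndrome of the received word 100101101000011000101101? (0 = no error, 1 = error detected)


Syndrome = XOR of all bits = 1 XOR 0 XOR 0 XOR 1 XOR 0 XOR 1 XOR 1 XOR 0 XOR 1 XOR 0 XOR 0 XOR 0 XOR 0 XOR 1 XOR 1 XOR 0 XOR 0 XOR 0 XOR 1 XOR 0 XOR 1 XOR 1 XOR 0 XOR 1 = 1

1


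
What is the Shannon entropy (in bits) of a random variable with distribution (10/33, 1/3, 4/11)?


H = -sum(p_i * log2(p_i)). Terms: -(10/33)*log2(10/33) = 0.521959; -(1/3)*log2(1/3) = 0.528321; -(4/11)*log2(4/11) = 0.530702. H = 0.521959 + 0.528321 + 0.530702 = 1.581

1.581 bits


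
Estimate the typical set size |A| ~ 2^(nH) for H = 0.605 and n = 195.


log2|A_typical| = nH = 195 * 0.605 = 117.975, so |A_typical| ~ 2^117.975 = 3.266e+35

3.266e+35


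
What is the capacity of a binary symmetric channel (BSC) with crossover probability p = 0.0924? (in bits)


H(p) = -p*log2(p) - (1-p)*log2(1-p) = -0.0924*log2(0.0924) - 0.9076*log2(0.9076) = 0.317483 + 0.126947 = 0.4444. C = 1 - H(p) = 1 - 0.4444 = 0.5556

0.5556 bits


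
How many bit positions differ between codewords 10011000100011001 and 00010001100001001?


Count differing positions: ^ . . . ^ . . ^ . . . . ^ . . . . = 4 differences

4


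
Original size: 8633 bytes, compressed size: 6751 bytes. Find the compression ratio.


Ratio = original / compressed = 8633 / 6751 = 1.2788

1.2788
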